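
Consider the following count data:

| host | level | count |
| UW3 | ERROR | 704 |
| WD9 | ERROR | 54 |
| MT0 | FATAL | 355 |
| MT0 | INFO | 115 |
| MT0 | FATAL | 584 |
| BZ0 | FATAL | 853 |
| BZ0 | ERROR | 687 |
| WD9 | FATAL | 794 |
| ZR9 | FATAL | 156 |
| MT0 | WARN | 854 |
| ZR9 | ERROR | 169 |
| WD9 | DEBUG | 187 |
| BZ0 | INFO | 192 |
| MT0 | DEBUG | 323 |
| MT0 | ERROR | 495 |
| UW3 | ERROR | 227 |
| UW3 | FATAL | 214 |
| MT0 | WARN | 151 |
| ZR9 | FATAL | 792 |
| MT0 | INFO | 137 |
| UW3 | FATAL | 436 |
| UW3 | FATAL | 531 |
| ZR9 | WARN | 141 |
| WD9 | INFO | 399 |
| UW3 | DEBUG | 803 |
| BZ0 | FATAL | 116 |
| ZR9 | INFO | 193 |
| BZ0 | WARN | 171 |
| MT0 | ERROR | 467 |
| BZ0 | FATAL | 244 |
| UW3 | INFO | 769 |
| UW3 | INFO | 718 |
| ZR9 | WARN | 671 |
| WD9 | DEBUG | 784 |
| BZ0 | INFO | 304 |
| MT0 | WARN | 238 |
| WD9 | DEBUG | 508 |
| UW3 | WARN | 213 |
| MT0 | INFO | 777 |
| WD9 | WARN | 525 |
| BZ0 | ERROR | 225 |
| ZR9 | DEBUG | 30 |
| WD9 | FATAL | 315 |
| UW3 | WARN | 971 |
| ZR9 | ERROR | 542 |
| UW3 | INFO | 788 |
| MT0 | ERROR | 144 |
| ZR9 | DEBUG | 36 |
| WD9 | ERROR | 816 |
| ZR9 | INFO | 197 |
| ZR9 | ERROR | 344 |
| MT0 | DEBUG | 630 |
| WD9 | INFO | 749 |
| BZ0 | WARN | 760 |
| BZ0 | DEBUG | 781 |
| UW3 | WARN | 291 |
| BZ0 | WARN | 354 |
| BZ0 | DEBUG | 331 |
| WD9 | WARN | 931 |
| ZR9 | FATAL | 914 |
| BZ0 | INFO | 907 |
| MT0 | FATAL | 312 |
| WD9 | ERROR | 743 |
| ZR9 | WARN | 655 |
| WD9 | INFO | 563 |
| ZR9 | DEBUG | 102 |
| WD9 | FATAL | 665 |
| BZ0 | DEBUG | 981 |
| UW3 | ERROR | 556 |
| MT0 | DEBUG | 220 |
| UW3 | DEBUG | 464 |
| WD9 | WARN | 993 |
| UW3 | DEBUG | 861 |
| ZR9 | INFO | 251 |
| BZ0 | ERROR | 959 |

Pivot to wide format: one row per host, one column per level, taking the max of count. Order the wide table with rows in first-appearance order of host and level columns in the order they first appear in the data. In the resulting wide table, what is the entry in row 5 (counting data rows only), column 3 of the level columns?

With rows in first-appearance order of host, row 5 is host=ZR9. level columns in first-appearance order: ERROR, FATAL, INFO, WARN, DEBUG; column 3 is INFO.
Long rows with host=ZR9, level=INFO: max(193, 197, 251) = 251.

251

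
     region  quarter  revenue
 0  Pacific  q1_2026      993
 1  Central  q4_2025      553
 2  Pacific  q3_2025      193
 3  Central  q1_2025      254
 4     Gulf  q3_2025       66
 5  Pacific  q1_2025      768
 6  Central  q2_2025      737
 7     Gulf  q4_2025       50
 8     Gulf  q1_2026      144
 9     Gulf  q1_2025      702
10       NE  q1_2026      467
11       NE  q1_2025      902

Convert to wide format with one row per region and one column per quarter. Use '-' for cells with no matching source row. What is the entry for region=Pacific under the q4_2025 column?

No long-format row has region=Pacific and quarter=q4_2025, so the cell is -.

-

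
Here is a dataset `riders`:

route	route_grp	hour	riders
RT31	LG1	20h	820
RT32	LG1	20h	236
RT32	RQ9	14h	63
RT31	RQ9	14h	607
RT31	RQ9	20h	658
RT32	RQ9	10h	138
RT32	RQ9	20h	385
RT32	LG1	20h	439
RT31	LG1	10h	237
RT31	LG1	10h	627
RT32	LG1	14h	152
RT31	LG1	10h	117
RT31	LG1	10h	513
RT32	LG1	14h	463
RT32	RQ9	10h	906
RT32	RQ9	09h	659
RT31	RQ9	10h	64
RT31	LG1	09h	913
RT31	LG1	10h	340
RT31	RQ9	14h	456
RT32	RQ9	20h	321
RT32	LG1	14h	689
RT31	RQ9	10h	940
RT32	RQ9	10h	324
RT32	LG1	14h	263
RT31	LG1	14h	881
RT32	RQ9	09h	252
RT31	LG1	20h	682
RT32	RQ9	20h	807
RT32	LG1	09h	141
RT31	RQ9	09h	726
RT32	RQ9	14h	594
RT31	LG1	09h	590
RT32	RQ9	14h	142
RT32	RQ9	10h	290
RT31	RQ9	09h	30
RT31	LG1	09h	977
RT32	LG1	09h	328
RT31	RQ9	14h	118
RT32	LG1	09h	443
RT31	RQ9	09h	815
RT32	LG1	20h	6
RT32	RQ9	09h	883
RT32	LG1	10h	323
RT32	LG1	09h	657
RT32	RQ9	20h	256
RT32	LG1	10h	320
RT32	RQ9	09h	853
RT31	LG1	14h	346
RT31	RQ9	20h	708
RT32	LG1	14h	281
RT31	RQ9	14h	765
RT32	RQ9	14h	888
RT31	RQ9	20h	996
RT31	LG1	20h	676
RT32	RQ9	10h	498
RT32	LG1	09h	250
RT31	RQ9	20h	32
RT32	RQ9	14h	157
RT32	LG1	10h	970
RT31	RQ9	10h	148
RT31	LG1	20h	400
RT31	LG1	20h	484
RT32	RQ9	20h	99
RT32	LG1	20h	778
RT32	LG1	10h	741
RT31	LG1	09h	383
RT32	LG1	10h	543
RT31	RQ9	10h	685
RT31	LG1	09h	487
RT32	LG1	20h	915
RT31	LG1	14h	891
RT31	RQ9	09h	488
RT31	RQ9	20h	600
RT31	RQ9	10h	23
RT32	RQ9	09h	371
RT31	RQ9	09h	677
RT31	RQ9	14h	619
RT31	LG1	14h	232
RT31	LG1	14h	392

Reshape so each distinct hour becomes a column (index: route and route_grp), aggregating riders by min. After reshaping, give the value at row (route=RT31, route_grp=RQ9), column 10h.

23

Rows with route=RT31, route_grp=RQ9 and hour=10h: riders values are 64, 940, 148, 685, 23.
min(64, 940, 148, 685, 23) = 23.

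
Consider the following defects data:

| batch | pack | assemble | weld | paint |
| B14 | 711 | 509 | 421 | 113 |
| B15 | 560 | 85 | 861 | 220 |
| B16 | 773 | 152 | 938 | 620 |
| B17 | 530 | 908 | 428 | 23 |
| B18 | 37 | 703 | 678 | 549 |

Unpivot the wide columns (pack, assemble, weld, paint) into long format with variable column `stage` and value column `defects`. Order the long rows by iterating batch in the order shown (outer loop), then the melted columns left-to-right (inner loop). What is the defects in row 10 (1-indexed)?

20 rows total (5 × 4). Row 10: index ⌊(10-1)/4⌋ = 2 into batch → B16; (10-1) mod 4 = 1 into the melted columns → assemble.
So row 10 is (B16, assemble, 152); defects = 152.

152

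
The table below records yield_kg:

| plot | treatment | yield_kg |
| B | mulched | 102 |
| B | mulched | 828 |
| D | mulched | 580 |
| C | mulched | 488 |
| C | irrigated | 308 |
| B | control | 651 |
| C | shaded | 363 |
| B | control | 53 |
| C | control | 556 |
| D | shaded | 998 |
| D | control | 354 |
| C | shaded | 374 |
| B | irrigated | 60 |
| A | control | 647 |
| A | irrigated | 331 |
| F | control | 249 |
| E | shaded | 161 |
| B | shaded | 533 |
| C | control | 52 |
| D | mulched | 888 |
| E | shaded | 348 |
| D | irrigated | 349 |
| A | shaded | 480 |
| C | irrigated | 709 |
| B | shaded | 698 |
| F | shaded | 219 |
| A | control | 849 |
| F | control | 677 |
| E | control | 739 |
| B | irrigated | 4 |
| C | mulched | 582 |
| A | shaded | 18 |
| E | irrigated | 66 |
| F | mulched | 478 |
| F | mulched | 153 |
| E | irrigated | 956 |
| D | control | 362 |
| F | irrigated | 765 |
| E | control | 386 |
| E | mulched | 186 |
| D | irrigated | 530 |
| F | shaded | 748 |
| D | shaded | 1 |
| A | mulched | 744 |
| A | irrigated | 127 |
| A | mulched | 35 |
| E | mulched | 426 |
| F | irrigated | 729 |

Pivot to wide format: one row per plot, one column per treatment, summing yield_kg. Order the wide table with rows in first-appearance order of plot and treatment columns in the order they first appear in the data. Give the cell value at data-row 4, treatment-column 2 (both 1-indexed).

458

With rows in first-appearance order of plot, row 4 is plot=A. treatment columns in first-appearance order: mulched, irrigated, control, shaded; column 2 is irrigated.
Long rows with plot=A, treatment=irrigated: 331 + 127 = 458.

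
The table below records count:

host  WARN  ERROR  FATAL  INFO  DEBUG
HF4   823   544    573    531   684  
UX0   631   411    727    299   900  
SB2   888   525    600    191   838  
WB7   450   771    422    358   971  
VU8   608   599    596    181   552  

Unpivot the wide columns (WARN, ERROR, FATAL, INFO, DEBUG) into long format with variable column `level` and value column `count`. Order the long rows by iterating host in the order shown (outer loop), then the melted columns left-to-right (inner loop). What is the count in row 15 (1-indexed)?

25 rows total (5 × 5). Row 15: index ⌊(15-1)/5⌋ = 2 into host → SB2; (15-1) mod 5 = 4 into the melted columns → DEBUG.
So row 15 is (SB2, DEBUG, 838); count = 838.

838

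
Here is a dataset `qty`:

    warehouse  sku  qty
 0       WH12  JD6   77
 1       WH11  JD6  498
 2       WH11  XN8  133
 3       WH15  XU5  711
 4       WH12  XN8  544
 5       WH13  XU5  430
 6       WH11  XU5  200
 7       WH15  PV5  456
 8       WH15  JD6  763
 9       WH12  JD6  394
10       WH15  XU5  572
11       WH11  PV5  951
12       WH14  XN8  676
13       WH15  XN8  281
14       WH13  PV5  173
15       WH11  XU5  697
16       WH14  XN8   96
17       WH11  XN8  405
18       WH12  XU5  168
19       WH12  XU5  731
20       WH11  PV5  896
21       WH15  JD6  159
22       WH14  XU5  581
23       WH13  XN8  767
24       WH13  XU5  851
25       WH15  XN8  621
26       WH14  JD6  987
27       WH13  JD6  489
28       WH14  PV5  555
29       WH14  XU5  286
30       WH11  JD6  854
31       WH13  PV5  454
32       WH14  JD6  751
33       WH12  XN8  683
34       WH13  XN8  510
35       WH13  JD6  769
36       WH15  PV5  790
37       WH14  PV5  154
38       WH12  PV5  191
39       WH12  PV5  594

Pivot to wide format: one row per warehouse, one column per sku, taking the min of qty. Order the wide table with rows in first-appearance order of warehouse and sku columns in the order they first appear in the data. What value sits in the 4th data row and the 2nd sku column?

With rows in first-appearance order of warehouse, row 4 is warehouse=WH13. sku columns in first-appearance order: JD6, XN8, XU5, PV5; column 2 is XN8.
Long rows with warehouse=WH13, sku=XN8: min(767, 510) = 510.

510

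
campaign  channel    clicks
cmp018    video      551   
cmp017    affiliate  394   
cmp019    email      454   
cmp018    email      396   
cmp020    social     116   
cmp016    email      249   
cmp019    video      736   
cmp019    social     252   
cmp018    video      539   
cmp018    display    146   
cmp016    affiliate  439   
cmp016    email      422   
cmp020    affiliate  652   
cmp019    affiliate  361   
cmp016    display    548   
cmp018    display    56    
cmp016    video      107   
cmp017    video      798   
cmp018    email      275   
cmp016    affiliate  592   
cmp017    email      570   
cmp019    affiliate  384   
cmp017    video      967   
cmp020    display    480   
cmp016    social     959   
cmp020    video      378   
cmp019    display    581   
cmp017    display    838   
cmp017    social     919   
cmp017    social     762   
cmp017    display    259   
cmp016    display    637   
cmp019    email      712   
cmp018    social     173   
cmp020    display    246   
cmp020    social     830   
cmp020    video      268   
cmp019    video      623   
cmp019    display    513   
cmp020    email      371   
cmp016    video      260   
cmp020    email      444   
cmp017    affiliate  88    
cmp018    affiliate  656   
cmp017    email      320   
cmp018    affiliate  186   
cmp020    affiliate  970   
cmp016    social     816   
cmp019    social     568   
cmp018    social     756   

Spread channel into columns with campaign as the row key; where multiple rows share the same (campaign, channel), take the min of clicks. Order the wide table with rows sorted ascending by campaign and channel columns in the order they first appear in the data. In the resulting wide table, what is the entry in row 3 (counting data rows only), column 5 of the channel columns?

56

With rows sorted ascending by campaign, row 3 is campaign=cmp018. channel columns in first-appearance order: video, affiliate, email, social, display; column 5 is display.
Long rows with campaign=cmp018, channel=display: min(146, 56) = 56.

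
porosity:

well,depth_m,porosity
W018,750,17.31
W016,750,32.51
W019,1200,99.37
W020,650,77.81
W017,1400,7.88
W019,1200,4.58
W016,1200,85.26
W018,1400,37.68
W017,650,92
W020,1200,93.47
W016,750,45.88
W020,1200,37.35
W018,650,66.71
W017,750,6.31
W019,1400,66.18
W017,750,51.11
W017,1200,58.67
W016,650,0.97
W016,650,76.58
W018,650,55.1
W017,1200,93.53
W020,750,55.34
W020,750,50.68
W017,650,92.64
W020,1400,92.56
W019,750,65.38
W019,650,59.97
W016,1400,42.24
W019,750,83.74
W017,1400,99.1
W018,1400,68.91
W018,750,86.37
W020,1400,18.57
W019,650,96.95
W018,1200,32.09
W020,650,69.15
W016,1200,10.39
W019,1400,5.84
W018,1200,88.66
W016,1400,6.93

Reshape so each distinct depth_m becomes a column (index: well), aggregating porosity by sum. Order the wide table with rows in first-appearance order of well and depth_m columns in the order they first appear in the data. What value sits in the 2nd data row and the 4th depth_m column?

With rows in first-appearance order of well, row 2 is well=W016. depth_m columns in first-appearance order: 750, 1200, 650, 1400; column 4 is 1400.
Long rows with well=W016, depth_m=1400: 42.24 + 6.93 = 49.17.

49.17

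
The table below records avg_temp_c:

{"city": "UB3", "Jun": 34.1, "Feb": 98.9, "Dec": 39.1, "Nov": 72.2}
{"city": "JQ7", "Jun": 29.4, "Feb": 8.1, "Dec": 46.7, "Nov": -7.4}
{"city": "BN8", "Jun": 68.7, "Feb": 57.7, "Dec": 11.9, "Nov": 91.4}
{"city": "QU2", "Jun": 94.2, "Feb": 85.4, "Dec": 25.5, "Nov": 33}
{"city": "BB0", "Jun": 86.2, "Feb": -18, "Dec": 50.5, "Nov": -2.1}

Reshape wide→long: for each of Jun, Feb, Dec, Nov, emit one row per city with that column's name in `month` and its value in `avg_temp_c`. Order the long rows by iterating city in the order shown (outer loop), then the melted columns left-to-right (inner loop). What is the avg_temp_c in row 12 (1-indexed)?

20 rows total (5 × 4). Row 12: index ⌊(12-1)/4⌋ = 2 into city → BN8; (12-1) mod 4 = 3 into the melted columns → Nov.
So row 12 is (BN8, Nov, 91.4); avg_temp_c = 91.4.

91.4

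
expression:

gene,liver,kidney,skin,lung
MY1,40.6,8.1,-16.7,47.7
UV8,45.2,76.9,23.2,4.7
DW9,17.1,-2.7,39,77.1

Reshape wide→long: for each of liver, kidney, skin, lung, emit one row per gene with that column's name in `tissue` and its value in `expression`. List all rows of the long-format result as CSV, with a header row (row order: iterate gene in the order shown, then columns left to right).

Each (gene, column) pair becomes one row: 3 × 4 = 12 rows.
For example, (MY1, liver) → expression=40.6.

gene,tissue,expression
MY1,liver,40.6
MY1,kidney,8.1
MY1,skin,-16.7
MY1,lung,47.7
UV8,liver,45.2
UV8,kidney,76.9
UV8,skin,23.2
UV8,lung,4.7
DW9,liver,17.1
DW9,kidney,-2.7
DW9,skin,39
DW9,lung,77.1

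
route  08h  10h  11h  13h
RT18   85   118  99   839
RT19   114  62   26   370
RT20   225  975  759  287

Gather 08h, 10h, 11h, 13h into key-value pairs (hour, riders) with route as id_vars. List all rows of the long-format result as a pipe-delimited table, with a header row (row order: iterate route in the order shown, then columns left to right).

| route | hour | riders |
| RT18 | 08h | 85 |
| RT18 | 10h | 118 |
| RT18 | 11h | 99 |
| RT18 | 13h | 839 |
| RT19 | 08h | 114 |
| RT19 | 10h | 62 |
| RT19 | 11h | 26 |
| RT19 | 13h | 370 |
| RT20 | 08h | 225 |
| RT20 | 10h | 975 |
| RT20 | 11h | 759 |
| RT20 | 13h | 287 |

Each (route, column) pair becomes one row: 3 × 4 = 12 rows.
For example, (RT18, 08h) → riders=85.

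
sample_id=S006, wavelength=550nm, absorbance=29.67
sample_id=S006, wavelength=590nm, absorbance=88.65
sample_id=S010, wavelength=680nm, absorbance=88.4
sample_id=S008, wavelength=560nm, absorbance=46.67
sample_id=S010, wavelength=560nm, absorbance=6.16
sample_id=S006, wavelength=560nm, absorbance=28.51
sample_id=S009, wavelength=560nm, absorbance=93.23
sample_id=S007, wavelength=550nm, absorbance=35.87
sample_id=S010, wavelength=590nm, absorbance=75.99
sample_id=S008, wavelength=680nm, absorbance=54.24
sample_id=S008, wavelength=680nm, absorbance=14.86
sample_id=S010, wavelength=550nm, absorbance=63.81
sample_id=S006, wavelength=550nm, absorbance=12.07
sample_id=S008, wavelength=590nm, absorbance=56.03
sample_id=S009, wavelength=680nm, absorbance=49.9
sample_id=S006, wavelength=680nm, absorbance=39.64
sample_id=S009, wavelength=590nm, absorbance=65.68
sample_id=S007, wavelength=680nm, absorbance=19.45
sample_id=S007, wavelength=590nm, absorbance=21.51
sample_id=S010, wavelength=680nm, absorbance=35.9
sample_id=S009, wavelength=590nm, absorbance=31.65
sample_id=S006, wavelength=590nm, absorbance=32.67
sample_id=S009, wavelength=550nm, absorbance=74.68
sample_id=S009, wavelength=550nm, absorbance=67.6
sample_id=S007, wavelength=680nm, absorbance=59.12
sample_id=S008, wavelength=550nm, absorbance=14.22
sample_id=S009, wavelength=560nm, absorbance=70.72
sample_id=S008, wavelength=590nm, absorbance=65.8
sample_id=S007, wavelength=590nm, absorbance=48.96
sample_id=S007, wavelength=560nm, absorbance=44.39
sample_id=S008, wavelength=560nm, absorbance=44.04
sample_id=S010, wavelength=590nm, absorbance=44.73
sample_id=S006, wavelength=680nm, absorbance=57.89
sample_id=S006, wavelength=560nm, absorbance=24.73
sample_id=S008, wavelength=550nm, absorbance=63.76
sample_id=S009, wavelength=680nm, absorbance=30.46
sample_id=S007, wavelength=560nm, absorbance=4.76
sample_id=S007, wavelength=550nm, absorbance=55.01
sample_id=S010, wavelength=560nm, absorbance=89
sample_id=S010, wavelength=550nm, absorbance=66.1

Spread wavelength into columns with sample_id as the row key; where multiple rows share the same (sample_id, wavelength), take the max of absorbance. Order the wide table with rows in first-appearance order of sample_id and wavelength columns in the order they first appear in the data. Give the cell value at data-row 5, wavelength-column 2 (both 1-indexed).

48.96

With rows in first-appearance order of sample_id, row 5 is sample_id=S007. wavelength columns in first-appearance order: 550nm, 590nm, 680nm, 560nm; column 2 is 590nm.
Long rows with sample_id=S007, wavelength=590nm: max(21.51, 48.96) = 48.96.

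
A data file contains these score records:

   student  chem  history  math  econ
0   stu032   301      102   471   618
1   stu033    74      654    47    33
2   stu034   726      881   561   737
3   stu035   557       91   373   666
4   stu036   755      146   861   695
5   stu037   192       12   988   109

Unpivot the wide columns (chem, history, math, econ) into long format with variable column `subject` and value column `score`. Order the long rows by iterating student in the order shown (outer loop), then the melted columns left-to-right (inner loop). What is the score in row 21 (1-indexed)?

192

24 rows total (6 × 4). Row 21: index ⌊(21-1)/4⌋ = 5 into student → stu037; (21-1) mod 4 = 0 into the melted columns → chem.
So row 21 is (stu037, chem, 192); score = 192.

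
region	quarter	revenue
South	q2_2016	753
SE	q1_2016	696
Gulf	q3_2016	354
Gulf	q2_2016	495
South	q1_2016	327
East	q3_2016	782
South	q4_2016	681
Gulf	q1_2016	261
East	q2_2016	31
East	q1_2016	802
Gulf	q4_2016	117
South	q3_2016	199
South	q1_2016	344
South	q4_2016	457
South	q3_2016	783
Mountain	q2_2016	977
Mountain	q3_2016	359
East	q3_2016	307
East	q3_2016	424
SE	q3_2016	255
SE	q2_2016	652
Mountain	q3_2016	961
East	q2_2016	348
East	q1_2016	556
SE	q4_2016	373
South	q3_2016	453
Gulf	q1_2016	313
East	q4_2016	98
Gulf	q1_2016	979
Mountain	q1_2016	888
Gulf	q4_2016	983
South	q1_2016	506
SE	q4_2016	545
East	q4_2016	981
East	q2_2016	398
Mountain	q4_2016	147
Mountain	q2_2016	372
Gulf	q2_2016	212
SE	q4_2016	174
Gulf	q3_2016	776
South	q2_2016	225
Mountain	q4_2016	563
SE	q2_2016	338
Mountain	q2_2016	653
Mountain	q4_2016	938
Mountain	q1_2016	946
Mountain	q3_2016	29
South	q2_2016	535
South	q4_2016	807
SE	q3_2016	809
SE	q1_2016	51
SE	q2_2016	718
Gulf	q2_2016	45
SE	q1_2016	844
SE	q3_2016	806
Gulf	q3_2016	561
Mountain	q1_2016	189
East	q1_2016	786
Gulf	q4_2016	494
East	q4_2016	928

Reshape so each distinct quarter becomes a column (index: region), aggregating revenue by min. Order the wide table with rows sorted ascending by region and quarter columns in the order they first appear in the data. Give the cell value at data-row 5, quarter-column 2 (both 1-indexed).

327

With rows sorted ascending by region, row 5 is region=South. quarter columns in first-appearance order: q2_2016, q1_2016, q3_2016, q4_2016; column 2 is q1_2016.
Long rows with region=South, quarter=q1_2016: min(327, 344, 506) = 327.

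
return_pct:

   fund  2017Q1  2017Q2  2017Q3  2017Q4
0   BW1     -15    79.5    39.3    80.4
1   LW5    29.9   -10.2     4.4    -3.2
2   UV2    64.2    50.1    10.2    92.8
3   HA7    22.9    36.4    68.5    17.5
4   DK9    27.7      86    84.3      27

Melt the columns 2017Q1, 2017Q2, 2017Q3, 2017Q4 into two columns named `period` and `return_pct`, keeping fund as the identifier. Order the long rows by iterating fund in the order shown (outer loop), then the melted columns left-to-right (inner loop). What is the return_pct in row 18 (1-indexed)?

20 rows total (5 × 4). Row 18: index ⌊(18-1)/4⌋ = 4 into fund → DK9; (18-1) mod 4 = 1 into the melted columns → 2017Q2.
So row 18 is (DK9, 2017Q2, 86); return_pct = 86.

86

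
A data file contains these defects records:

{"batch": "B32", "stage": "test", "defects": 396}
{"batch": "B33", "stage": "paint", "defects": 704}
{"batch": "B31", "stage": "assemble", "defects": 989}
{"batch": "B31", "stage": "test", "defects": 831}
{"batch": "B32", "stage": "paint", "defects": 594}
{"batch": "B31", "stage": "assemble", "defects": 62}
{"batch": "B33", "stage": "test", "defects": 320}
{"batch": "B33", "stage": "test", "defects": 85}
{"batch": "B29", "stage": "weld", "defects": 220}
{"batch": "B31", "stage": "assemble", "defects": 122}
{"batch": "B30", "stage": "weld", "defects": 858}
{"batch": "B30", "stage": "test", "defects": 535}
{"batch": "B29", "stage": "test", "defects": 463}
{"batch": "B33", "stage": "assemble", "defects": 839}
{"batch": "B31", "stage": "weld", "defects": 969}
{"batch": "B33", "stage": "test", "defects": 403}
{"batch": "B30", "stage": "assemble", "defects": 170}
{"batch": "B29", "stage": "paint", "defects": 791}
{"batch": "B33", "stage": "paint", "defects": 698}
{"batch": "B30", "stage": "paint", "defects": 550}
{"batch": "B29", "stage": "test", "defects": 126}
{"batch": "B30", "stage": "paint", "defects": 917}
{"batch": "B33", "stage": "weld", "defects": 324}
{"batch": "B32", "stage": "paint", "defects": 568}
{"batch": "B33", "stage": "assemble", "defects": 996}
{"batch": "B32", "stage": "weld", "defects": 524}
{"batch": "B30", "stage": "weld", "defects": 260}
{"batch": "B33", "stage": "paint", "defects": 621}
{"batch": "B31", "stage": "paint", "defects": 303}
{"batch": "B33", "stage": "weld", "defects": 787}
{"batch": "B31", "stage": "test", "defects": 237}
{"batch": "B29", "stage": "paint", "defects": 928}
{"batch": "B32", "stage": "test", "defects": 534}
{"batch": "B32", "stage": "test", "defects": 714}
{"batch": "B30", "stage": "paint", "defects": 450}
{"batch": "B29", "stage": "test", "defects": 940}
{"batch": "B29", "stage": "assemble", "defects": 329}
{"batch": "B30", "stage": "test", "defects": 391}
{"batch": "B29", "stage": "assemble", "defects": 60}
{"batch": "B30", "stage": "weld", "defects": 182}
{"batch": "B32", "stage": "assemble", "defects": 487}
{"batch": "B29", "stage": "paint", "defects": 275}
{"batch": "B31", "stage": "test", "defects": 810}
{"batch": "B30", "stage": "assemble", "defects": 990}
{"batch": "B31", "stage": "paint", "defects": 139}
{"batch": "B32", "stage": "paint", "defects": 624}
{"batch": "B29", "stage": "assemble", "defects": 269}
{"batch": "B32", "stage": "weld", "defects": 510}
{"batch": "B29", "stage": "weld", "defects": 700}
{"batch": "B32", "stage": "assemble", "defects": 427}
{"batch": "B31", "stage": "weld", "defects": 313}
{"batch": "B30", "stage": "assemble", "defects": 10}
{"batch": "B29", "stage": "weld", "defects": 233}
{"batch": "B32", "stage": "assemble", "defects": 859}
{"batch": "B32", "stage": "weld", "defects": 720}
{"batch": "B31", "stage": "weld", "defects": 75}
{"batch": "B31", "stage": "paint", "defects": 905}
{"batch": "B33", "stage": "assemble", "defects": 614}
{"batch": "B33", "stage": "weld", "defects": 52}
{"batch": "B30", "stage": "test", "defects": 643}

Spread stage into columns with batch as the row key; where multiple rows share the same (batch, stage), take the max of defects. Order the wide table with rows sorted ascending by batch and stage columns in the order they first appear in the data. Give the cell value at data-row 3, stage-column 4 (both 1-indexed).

969

With rows sorted ascending by batch, row 3 is batch=B31. stage columns in first-appearance order: test, paint, assemble, weld; column 4 is weld.
Long rows with batch=B31, stage=weld: max(969, 313, 75) = 969.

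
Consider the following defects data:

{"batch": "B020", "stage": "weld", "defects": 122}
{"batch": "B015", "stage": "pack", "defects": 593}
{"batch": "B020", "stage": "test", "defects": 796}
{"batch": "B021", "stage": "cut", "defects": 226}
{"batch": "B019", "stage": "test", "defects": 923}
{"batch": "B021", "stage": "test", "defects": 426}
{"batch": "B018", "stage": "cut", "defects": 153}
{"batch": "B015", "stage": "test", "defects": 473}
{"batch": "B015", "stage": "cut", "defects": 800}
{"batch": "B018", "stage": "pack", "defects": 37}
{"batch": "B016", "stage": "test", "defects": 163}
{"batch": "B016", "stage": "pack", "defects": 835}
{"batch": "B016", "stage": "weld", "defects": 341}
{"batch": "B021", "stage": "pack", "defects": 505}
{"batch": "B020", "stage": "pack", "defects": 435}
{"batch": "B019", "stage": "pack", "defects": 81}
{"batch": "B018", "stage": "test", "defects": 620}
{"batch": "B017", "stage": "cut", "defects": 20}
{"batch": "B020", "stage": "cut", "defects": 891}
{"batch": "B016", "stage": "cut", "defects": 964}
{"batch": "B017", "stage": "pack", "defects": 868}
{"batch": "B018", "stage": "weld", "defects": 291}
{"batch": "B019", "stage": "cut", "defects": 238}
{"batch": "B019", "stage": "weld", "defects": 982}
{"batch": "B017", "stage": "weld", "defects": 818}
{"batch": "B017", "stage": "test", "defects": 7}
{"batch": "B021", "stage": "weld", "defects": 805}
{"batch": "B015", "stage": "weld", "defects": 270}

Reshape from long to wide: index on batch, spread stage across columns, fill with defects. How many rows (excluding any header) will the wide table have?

7 distinct batch values → 7 rows.

7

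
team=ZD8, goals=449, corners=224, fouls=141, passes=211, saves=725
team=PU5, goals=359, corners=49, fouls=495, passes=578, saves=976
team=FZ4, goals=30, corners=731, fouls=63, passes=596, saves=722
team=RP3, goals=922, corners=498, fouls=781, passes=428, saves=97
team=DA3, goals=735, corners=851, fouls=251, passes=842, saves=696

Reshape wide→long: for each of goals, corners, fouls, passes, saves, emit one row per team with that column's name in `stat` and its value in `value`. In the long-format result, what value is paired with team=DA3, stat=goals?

735

Unpivoting turns each (team, wide-column) pair into one long row.
The wide cell at row DA3, column goals holds 735, so the long row (DA3, goals) has value=735.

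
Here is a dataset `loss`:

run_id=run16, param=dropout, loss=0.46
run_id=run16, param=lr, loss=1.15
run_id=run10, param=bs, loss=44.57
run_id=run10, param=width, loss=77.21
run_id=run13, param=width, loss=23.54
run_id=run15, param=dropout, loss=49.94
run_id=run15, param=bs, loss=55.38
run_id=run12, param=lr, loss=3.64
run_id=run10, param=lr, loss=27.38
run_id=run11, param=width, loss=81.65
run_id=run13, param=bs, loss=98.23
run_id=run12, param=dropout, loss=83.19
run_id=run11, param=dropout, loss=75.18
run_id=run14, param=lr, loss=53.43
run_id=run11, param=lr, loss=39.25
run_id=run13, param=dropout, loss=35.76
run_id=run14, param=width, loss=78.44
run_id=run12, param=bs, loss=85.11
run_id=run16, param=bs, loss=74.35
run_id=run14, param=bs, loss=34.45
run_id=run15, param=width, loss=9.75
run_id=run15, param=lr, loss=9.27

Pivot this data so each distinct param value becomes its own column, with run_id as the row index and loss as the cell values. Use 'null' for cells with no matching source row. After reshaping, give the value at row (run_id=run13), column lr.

null

No long-format row has run_id=run13 and param=lr, so the cell is null.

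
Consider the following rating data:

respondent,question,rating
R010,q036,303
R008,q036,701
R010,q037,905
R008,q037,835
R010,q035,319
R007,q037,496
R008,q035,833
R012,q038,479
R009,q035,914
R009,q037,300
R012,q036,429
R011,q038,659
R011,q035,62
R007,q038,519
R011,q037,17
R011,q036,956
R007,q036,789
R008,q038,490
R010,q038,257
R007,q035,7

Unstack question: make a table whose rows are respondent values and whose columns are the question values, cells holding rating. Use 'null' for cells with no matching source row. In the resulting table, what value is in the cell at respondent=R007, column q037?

The long row with respondent=R007, question=q037 has rating=496.

496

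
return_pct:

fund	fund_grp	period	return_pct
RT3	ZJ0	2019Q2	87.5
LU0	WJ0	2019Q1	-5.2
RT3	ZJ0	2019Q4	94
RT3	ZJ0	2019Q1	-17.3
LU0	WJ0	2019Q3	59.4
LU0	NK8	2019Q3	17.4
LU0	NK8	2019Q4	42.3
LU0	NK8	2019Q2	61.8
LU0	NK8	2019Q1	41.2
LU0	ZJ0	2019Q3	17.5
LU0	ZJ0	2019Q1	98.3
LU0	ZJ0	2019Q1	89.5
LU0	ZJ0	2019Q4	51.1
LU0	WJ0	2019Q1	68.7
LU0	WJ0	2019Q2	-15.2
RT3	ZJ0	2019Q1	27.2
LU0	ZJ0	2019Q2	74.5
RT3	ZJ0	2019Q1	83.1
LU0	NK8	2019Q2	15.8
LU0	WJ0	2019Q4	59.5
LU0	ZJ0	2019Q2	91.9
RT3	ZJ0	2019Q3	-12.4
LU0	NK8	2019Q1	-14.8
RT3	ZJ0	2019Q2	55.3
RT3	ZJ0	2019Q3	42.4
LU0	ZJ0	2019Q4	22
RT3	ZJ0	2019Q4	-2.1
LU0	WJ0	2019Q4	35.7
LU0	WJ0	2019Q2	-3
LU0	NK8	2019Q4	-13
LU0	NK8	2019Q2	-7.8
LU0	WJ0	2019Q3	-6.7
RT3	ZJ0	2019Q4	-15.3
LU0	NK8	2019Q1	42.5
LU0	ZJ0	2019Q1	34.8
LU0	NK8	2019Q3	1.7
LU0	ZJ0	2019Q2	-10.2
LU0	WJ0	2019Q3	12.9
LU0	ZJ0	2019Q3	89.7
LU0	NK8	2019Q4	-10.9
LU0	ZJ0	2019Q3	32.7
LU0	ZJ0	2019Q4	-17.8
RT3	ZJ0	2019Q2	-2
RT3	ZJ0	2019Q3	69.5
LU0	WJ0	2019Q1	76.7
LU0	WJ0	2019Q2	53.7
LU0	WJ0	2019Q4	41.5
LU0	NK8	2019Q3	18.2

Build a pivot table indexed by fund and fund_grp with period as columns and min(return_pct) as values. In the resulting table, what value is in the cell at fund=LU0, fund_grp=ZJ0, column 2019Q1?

Rows with fund=LU0, fund_grp=ZJ0 and period=2019Q1: return_pct values are 98.3, 89.5, 34.8.
min(98.3, 89.5, 34.8) = 34.8.

34.8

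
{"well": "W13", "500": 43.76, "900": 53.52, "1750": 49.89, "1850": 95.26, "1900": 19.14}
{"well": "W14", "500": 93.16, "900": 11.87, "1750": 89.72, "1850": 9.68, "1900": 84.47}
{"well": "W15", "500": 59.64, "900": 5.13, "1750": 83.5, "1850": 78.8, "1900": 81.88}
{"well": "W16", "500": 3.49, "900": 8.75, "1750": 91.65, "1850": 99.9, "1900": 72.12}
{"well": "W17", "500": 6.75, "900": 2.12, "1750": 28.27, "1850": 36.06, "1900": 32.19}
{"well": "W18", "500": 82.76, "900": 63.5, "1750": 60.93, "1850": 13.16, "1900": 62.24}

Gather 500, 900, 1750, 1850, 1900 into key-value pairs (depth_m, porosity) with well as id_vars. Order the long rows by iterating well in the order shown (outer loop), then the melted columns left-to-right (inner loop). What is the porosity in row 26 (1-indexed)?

30 rows total (6 × 5). Row 26: index ⌊(26-1)/5⌋ = 5 into well → W18; (26-1) mod 5 = 0 into the melted columns → 500.
So row 26 is (W18, 500, 82.76); porosity = 82.76.

82.76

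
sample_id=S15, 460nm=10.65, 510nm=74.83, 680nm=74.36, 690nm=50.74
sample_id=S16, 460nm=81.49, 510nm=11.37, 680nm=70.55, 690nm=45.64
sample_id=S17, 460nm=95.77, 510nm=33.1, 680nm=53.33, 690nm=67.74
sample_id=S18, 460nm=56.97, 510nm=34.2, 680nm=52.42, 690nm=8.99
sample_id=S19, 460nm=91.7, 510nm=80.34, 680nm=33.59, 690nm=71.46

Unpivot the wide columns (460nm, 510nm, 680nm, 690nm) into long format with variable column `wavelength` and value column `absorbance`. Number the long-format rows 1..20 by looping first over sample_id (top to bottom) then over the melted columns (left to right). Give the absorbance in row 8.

20 rows total (5 × 4). Row 8: index ⌊(8-1)/4⌋ = 1 into sample_id → S16; (8-1) mod 4 = 3 into the melted columns → 690nm.
So row 8 is (S16, 690nm, 45.64); absorbance = 45.64.

45.64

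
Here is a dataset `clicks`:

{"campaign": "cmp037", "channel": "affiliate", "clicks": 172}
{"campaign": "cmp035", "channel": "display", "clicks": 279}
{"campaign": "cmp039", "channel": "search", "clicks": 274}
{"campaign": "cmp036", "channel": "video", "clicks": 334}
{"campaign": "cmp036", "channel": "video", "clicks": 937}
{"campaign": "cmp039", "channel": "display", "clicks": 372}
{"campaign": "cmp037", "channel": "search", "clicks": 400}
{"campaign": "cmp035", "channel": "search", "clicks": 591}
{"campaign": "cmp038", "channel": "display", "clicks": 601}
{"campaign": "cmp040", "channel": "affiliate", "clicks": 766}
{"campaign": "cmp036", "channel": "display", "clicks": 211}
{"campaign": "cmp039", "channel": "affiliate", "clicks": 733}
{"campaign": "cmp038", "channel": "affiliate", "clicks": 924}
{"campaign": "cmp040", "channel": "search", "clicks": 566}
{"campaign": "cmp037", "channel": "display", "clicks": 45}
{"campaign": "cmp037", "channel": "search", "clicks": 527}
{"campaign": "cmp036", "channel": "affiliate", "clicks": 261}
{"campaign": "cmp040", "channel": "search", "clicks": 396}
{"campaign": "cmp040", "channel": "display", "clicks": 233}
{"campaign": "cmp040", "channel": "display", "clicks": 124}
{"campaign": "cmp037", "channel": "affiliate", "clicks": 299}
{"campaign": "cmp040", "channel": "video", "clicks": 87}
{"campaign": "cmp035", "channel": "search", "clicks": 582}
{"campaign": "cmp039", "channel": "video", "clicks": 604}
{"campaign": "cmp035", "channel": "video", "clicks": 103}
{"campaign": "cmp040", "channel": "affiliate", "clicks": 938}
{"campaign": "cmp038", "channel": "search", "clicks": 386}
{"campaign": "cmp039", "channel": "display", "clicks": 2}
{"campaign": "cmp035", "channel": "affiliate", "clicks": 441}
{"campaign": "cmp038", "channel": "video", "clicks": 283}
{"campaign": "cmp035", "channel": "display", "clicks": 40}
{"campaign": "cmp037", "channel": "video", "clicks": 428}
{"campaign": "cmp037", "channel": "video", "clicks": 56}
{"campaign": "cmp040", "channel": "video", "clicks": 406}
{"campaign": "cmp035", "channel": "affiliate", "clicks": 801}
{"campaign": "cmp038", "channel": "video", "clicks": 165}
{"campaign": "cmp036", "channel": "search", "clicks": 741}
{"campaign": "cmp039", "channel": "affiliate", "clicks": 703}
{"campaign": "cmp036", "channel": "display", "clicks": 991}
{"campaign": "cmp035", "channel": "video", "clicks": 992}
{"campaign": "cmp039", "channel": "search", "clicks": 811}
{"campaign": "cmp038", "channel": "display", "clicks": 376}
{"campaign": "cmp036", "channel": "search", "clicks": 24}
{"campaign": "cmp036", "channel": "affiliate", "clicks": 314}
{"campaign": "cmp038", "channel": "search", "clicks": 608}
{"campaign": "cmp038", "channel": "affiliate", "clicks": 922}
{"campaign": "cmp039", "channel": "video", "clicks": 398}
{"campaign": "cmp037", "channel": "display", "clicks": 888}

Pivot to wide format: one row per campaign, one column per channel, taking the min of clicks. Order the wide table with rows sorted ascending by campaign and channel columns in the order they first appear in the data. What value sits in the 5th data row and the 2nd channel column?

2

With rows sorted ascending by campaign, row 5 is campaign=cmp039. channel columns in first-appearance order: affiliate, display, search, video; column 2 is display.
Long rows with campaign=cmp039, channel=display: min(372, 2) = 2.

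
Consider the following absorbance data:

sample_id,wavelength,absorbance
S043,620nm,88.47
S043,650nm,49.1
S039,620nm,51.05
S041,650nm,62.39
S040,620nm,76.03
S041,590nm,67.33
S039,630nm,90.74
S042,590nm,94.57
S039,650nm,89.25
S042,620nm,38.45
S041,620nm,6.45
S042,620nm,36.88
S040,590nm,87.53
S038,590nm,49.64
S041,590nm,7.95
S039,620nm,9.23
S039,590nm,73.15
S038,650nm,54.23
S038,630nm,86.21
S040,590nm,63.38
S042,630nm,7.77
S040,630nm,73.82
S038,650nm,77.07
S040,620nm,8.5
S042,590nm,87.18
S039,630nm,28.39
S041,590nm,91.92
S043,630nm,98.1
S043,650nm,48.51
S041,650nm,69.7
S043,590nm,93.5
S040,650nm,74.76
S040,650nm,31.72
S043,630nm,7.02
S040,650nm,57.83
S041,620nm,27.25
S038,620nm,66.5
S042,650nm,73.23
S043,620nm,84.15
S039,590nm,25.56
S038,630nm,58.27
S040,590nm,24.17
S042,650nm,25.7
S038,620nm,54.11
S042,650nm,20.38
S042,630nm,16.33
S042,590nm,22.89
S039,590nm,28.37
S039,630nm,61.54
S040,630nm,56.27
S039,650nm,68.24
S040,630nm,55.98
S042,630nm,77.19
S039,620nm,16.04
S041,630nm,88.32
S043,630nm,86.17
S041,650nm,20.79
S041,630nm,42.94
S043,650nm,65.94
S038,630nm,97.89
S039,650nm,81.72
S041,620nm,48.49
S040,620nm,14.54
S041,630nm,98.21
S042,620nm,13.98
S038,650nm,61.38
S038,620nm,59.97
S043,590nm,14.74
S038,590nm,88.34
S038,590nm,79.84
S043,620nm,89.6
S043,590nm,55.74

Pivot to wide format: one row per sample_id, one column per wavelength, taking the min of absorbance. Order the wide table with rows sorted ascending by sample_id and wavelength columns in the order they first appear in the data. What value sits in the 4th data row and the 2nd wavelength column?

20.79

With rows sorted ascending by sample_id, row 4 is sample_id=S041. wavelength columns in first-appearance order: 620nm, 650nm, 590nm, 630nm; column 2 is 650nm.
Long rows with sample_id=S041, wavelength=650nm: min(62.39, 69.7, 20.79) = 20.79.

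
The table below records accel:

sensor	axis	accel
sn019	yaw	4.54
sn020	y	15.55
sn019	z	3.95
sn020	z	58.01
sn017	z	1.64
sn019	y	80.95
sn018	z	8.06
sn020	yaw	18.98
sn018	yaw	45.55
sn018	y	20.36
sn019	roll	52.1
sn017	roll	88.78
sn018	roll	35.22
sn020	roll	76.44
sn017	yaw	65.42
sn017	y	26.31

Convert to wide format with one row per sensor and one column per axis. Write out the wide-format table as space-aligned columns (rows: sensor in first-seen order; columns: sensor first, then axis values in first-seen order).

Columns: sensor plus the 4 distinct axis values (yaw, y, z, roll).
For example, row sn019 column yaw takes accel=4.54 from the long row (sn019, yaw).

sensor  yaw    y      z      roll 
sn019   4.54   80.95  3.95   52.1 
sn020   18.98  15.55  58.01  76.44
sn017   65.42  26.31  1.64   88.78
sn018   45.55  20.36  8.06   35.22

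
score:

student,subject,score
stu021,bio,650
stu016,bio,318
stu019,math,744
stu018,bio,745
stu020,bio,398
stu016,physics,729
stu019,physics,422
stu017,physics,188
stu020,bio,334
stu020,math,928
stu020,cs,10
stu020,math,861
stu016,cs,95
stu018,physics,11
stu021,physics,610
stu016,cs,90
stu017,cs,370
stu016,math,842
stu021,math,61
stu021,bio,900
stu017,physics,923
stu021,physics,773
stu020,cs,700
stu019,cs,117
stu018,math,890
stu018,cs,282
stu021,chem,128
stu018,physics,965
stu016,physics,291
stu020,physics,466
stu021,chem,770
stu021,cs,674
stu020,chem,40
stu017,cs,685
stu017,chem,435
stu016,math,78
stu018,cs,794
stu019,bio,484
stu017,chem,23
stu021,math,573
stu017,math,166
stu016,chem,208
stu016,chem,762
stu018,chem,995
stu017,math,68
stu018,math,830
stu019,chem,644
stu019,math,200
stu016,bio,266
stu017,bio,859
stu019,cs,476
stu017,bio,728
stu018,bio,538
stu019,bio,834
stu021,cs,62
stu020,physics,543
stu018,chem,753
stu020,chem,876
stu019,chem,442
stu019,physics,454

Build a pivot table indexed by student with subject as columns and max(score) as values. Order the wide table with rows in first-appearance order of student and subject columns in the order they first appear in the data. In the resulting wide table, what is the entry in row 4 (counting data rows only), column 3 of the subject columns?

965

With rows in first-appearance order of student, row 4 is student=stu018. subject columns in first-appearance order: bio, math, physics, cs, chem; column 3 is physics.
Long rows with student=stu018, subject=physics: max(11, 965) = 965.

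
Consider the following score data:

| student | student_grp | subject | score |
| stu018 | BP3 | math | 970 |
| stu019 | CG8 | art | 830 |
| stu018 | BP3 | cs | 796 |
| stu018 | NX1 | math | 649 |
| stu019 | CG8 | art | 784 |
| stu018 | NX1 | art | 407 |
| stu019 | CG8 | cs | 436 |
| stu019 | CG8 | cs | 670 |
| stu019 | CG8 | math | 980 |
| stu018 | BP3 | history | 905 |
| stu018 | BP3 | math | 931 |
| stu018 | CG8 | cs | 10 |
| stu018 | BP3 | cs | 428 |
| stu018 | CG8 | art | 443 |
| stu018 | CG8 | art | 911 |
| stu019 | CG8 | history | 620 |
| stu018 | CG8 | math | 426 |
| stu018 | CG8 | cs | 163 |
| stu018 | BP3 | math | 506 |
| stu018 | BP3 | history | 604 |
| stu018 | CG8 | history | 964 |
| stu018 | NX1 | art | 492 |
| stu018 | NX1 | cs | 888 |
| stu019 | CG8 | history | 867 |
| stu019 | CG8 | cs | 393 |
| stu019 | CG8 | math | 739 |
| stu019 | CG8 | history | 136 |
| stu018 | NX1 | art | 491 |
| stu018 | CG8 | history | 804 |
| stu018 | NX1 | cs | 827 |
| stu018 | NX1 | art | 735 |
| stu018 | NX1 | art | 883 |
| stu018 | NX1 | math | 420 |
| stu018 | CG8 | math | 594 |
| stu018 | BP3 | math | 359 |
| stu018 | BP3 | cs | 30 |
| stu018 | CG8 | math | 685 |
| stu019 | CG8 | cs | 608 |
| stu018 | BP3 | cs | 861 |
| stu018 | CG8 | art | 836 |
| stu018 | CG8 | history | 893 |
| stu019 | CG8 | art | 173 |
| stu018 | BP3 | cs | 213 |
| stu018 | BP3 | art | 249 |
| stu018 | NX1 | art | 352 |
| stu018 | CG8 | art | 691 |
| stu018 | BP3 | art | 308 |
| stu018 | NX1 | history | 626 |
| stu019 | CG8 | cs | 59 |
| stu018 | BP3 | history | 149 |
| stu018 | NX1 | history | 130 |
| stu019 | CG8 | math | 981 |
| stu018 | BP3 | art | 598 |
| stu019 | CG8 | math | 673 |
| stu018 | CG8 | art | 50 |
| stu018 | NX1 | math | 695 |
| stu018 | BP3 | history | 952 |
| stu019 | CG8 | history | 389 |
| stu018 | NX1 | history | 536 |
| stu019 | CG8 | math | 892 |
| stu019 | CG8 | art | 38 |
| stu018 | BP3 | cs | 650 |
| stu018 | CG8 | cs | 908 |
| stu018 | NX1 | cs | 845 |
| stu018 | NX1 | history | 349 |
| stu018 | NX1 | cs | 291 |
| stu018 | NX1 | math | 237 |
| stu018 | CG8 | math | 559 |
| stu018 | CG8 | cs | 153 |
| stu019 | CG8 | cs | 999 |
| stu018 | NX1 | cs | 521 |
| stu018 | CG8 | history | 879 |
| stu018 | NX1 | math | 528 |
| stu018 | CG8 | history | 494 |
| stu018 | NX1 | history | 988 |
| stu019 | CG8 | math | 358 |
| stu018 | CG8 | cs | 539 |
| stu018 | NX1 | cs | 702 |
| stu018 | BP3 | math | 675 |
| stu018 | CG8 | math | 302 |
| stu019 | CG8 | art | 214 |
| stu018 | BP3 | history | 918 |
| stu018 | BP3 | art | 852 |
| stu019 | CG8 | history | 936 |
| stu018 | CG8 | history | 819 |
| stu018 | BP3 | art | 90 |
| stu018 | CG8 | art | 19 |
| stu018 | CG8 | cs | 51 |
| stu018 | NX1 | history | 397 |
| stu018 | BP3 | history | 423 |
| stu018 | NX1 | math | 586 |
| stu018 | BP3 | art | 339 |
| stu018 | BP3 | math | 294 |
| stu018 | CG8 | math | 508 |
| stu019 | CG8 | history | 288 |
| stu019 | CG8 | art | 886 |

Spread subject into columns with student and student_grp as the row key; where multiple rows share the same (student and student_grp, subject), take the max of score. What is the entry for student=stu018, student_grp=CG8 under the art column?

911

Rows with student=stu018, student_grp=CG8 and subject=art: score values are 443, 911, 836, 691, 50, 19.
max(443, 911, 836, 691, 50, 19) = 911.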